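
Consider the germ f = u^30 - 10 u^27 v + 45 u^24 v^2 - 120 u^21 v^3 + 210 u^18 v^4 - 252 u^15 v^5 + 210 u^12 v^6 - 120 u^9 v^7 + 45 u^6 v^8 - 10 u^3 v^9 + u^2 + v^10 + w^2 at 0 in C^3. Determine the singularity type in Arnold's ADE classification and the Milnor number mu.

Type A_{9}, Milnor number mu = 9.

The Hessian of f at 0 has rank 2. Corank 1: A-series; mu = 9 gives A_9.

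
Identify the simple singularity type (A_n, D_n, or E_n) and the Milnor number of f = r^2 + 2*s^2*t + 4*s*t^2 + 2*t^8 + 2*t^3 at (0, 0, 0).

Type D9, Milnor number mu = 9.

The Hessian of f at 0 has rank 1. Corank 2; j^3 = 2*t*(s + t)^2 has shape L^2 M (L != M), so D-series; mu = 9 gives D_9.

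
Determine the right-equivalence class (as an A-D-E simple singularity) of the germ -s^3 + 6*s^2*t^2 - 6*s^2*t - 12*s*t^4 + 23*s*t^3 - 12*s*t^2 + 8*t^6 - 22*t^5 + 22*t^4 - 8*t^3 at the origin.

The Hessian of f at 0 is [[0, 0], [0, 0]] with rank 0, so corank 2. A Groebner basis of the Jacobian ideal J(f) in C{s,t} is {-s^2/4 - s*t + t^4 - t^3/12 - t^2, s^3 - 13*s^2/2 - 26*s*t + 35*t^3/6 - 26*t^2, s^2*t + 25*s^2/12 + 25*s*t/3 - 119*t^3/36 + 25*t^2/3, -s^2/2 + s*t^2 - 2*s*t + 11*t^3/6 - 2*t^2}; counting standard monomials gives mu = 7. Corank 2; j^3 = -(s + 2*t)^3 is a perfect cube, so E-series; the 4-jet and mu = 7 give E_7.

E7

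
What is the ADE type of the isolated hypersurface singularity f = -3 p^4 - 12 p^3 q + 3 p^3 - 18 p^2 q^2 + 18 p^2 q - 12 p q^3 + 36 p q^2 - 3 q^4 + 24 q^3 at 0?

The Hessian of f at 0 is [[0, 0], [0, 0]] with rank 0, so corank 2. A Groebner basis of the Jacobian ideal J(f) in C{p,q} is {q^4, p*q^2 + 5*q^3/3, p^2 + 4*p*q + 4*q^2}; counting standard monomials gives mu = 6. Corank 2; j^3 = 3*(p + 2*q)^3 is a perfect cube, so E-series; the 4-jet and mu = 6 give E_6.

E_6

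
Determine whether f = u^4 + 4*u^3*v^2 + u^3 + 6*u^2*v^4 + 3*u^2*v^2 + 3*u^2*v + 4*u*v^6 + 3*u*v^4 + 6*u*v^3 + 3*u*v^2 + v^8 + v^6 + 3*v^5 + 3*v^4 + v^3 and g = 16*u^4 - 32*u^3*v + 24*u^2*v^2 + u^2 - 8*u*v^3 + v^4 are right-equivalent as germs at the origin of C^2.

No.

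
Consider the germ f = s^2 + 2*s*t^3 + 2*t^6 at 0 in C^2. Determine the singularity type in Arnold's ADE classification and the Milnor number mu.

Type A5, Milnor number mu = 5.

The Hessian of f at 0 has rank 1. Corank 1: A-series; mu = 5 gives A_5.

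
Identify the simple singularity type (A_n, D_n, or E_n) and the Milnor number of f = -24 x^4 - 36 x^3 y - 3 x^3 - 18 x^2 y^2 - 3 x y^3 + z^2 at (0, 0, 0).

Type E_{7}, Milnor number mu = 7.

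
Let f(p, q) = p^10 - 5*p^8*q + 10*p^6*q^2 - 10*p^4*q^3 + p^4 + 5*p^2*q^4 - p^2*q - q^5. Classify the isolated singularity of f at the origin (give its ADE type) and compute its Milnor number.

Type D_6, Milnor number mu = 6.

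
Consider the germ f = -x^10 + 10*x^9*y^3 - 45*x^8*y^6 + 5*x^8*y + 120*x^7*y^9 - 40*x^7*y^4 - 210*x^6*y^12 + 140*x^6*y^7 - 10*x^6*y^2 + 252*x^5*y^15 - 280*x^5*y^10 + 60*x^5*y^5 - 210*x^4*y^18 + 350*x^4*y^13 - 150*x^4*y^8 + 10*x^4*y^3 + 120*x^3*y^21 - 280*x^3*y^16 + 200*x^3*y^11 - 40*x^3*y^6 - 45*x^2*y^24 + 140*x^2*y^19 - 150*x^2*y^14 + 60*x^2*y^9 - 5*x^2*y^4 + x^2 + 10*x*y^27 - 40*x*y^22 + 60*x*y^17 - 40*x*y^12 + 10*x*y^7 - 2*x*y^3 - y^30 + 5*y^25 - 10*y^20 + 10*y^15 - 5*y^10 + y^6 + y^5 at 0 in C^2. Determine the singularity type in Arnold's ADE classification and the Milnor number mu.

The Hessian of f at 0 has rank 1. Corank 1: A-series; mu = 4 gives A_4.

Type A_{4}, Milnor number mu = 4.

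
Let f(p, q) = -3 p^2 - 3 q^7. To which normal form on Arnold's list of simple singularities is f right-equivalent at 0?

A6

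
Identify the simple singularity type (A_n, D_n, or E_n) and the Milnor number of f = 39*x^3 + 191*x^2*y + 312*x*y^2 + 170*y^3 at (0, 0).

Type D4, Milnor number mu = 4.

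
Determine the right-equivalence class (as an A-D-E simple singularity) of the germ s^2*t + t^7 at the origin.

The Hessian of f at 0 has rank 0. Corank 2; j^3 = s^2*t has shape L^2 M (L != M), so D-series; mu = 8 gives D_8.

D_8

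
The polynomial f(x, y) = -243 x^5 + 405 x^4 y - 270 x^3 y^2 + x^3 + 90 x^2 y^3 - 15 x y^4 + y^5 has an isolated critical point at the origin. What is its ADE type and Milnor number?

The Hessian of f at 0 has rank 0. Corank 2; j^3 = x^3 is a perfect cube, so E-series; the 5-jet and mu = 8 give E_8.

Type E_{8}, Milnor number mu = 8.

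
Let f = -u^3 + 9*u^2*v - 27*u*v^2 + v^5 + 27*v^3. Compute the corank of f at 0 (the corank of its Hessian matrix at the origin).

2

The Hessian at 0 is [[0, 0], [0, 0]] of rank 0; hence corank 2.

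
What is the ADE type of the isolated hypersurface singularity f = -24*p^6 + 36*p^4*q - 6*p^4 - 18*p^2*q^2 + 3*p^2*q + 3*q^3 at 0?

The Hessian of f at 0 is [[0, 0], [0, 0]] with rank 0, so corank 2. A Groebner basis of the Jacobian ideal J(f) in C{p,q} is {q^3, p^2 + 3*q^2, p*q}; counting standard monomials gives mu = 4. Corank 2; j^3 = 3*q*(p^2 + q^2) splits into three distinct lines over C (the quadratic factor has nonzero discriminant), so D_4.

D_{4}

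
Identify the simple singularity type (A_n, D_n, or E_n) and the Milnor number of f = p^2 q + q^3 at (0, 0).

The Hessian of f at 0 has rank 0. Corank 2; j^3 = q*(p^2 + q^2) splits into three distinct lines over C (the quadratic factor has nonzero discriminant), so D_4.

Type D_4, Milnor number mu = 4.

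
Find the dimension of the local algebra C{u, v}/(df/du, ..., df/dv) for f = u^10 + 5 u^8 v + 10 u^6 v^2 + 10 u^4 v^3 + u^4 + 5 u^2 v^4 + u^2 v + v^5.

6

The Hessian of f at 0 has rank 0. Corank 2; j^3 = u^2*v has shape L^2 M (L != M), so D-series; mu = 6 gives D_6.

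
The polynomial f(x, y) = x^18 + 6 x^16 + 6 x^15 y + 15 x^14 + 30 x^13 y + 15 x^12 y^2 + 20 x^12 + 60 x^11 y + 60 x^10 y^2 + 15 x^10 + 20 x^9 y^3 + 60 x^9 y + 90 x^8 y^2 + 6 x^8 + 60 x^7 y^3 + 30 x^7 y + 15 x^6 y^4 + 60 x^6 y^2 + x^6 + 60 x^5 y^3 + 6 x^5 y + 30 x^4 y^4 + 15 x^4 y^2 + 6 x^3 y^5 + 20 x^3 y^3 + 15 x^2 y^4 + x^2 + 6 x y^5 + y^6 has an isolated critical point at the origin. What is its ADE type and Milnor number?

Type A5, Milnor number mu = 5.

The Hessian of f at 0 has rank 1. Corank 1: A-series; mu = 5 gives A_5.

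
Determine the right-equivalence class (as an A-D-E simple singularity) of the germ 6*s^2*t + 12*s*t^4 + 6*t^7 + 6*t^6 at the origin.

D_{7}

The Hessian of f at 0 is [[0, 0], [0, 0]] with rank 0, so corank 2. A Groebner basis of the Jacobian ideal J(f) in C{s,t} is {s*t + t^4, s^3, s^2*t, -s^2/6 + s*t^2}; counting standard monomials gives mu = 7. Corank 2; j^3 = 6*s^2*t has shape L^2 M (L != M), so D-series; mu = 7 gives D_7.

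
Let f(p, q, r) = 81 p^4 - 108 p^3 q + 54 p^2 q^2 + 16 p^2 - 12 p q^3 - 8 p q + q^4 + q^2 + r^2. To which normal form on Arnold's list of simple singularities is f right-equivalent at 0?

A_3

The Hessian of f at 0 is [[32, -8, 0], [-8, 2, 0], [0, 0, 2]] with rank 2, so corank 1. A Groebner basis of the Jacobian ideal J(f) in C{p,q,r} is {q^3, p - q/4, r}; counting standard monomials gives mu = 3. Corank 1: A-series; mu = 3 gives A_3.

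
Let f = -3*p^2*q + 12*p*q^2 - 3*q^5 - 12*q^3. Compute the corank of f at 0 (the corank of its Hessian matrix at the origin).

2

The Hessian at 0 is [[0, 0], [0, 0]] of rank 0; hence corank 2.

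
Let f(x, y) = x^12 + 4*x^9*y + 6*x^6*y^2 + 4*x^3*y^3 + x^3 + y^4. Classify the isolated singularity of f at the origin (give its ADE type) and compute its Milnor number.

The Hessian of f at 0 has rank 0. Corank 2; j^3 = x^3 is a perfect cube, so E-series; the 4-jet and mu = 6 give E_6.

Type E_{6}, Milnor number mu = 6.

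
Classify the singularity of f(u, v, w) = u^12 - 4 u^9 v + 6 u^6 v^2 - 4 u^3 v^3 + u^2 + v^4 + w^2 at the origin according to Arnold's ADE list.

The Hessian of f at 0 is [[2, 0, 0], [0, 0, 0], [0, 0, 2]] with rank 2, so corank 1. A Groebner basis of the Jacobian ideal J(f) in C{u,v,w} is {v^3, u, w}; counting standard monomials gives mu = 3. Corank 1: A-series; mu = 3 gives A_3.

A_3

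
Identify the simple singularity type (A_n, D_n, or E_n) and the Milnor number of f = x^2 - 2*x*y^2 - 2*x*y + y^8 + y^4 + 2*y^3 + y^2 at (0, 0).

Type A7, Milnor number mu = 7.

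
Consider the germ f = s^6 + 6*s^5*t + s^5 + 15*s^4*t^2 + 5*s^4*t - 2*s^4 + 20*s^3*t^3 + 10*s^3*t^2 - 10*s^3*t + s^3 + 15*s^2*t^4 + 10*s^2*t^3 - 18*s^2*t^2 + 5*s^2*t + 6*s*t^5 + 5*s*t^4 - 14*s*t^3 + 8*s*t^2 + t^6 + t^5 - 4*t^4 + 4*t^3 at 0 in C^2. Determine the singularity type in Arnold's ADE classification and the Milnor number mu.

The Hessian of f at 0 has rank 0. Corank 2; j^3 = (s + t)*(s + 2*t)^2 has shape L^2 M (L != M), so D-series; mu = 7 gives D_7.

Type D7, Milnor number mu = 7.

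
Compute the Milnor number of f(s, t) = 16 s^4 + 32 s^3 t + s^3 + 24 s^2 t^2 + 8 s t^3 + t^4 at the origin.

6

The Hessian of f at 0 is [[0, 0], [0, 0]] with rank 0, so corank 2. A Groebner basis of the Jacobian ideal J(f) in C{s,t} is {t^4, s*t^2 + t^3/6, s^2}; counting standard monomials gives mu = 6. Corank 2; j^3 = s^3 is a perfect cube, so E-series; the 4-jet and mu = 6 give E_6.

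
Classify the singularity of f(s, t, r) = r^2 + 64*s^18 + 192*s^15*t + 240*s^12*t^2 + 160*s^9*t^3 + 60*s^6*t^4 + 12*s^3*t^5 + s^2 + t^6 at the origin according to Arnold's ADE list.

A5

The Hessian of f at 0 has rank 2. Corank 1: A-series; mu = 5 gives A_5.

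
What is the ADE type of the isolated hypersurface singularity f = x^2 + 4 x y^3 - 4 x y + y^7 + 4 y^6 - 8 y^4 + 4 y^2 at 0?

The Hessian of f at 0 has rank 1. Corank 1: A-series; mu = 6 gives A_6.

A_{6}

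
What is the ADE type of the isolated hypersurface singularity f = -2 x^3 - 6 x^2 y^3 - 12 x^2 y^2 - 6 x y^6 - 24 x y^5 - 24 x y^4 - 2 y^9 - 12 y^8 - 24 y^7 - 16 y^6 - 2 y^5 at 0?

E_{8}

The Hessian of f at 0 has rank 0. Corank 2; j^3 = -2*x^3 is a perfect cube, so E-series; the 5-jet and mu = 8 give E_8.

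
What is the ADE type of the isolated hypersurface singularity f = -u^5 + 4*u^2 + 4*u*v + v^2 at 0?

The Hessian of f at 0 has rank 1. Corank 1: A-series; mu = 4 gives A_4.

A_{4}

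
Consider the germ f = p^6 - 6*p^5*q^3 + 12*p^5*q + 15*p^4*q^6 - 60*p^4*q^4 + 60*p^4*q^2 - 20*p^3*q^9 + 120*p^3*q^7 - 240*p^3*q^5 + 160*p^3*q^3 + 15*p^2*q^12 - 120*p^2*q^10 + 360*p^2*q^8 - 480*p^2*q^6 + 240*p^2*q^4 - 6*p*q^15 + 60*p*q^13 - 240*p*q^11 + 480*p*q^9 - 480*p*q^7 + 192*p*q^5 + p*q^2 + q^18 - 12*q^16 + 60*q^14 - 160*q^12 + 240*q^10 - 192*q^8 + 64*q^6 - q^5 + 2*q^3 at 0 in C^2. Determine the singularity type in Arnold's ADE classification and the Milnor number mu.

Type D_{7}, Milnor number mu = 7.

The Hessian of f at 0 is [[0, 0], [0, 0]] with rank 0, so corank 2. A Groebner basis of the Jacobian ideal J(f) in C{p,q} is {p^5 + q^2/6, q^3, p*q + 2*q^2}; counting standard monomials gives mu = 7. Corank 2; j^3 = q^2*(p + 2*q) has shape L^2 M (L != M), so D-series; mu = 7 gives D_7.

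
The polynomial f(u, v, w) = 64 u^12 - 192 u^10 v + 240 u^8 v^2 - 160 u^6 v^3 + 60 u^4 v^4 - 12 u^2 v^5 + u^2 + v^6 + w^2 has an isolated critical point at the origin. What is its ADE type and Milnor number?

The Hessian of f at 0 is [[2, 0, 0], [0, 0, 0], [0, 0, 2]] with rank 2, so corank 1. A Groebner basis of the Jacobian ideal J(f) in C{u,v,w} is {v^5, u, w}; counting standard monomials gives mu = 5. Corank 1: A-series; mu = 5 gives A_5.

Type A_5, Milnor number mu = 5.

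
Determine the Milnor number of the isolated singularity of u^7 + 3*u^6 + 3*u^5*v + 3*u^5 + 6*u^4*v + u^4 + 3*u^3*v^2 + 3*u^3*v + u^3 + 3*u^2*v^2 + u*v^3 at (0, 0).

7

The Hessian of f at 0 is [[0, 0], [0, 0]] with rank 0, so corank 2. A Groebner basis of the Jacobian ideal J(f) in C{u,v} is {3*u^2 + v^4 + v^3, u^3, u^2*v - u^2 - v^3/3, 2*u^2 + u*v^2 + 2*v^3/3}; counting standard monomials gives mu = 7. Corank 2; j^3 = u^3 is a perfect cube, so E-series; the 4-jet and mu = 7 give E_7.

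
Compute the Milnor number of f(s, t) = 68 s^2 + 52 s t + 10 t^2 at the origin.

1

The Hessian of f at 0 is [[136, 52], [52, 20]] with rank 2, so corank 0. A Groebner basis of the Jacobian ideal J(f) in C{s,t} is {s, t}; counting standard monomials gives mu = 1. Corank 0: nondegenerate Morse point, so A_1.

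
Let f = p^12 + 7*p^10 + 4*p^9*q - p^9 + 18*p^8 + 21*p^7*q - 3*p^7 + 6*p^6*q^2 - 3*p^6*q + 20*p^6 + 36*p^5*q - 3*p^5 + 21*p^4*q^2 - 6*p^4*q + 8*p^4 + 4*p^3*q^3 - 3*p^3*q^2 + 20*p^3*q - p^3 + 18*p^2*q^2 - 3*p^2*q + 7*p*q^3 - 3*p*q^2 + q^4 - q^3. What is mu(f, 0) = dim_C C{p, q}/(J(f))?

7

The Hessian of f at 0 has rank 0. Corank 2; j^3 = -(p + q)^3 is a perfect cube, so E-series; the 4-jet and mu = 7 give E_7.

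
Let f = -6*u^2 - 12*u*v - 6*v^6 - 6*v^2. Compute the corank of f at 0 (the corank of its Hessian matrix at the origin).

1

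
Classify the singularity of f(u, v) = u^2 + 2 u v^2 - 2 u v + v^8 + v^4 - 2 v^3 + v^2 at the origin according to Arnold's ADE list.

A_{7}

The Hessian of f at 0 has rank 1. Corank 1: A-series; mu = 7 gives A_7.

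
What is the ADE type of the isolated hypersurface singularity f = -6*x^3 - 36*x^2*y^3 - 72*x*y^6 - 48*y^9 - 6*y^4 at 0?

The Hessian of f at 0 has rank 0. Corank 2; j^3 = -6*x^3 is a perfect cube, so E-series; the 4-jet and mu = 6 give E_6.

E_6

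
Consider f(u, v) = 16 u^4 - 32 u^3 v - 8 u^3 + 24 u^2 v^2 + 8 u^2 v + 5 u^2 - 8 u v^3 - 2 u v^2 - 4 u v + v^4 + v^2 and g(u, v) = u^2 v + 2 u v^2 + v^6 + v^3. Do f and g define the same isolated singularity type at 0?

No.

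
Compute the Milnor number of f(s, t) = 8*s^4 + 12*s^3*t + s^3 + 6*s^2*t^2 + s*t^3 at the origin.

The Hessian of f at 0 is [[0, 0], [0, 0]] with rank 0, so corank 2. A Groebner basis of the Jacobian ideal J(f) in C{s,t} is {3*s^2/4 + t^4 + t^3/4, s^3, s^2*t - s^2/4 - t^3/12, s^2 + s*t^2 + t^3/3}; counting standard monomials gives mu = 7. Corank 2; j^3 = s^3 is a perfect cube, so E-series; the 4-jet and mu = 7 give E_7.

7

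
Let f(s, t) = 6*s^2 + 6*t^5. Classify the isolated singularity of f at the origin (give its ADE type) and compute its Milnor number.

Type A_4, Milnor number mu = 4.

The Hessian of f at 0 is [[12, 0], [0, 0]] with rank 1, so corank 1. A Groebner basis of the Jacobian ideal J(f) in C{s,t} is {t^4, s}; counting standard monomials gives mu = 4. Corank 1: A-series; mu = 4 gives A_4.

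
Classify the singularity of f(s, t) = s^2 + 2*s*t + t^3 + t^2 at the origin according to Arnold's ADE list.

A_{2}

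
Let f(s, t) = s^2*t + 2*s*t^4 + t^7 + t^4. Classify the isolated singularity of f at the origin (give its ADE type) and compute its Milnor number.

Type D_{5}, Milnor number mu = 5.

The Hessian of f at 0 is [[0, 0], [0, 0]] with rank 0, so corank 2. A Groebner basis of the Jacobian ideal J(f) in C{s,t} is {s^3, s^2/4 + t^3, s*t}; counting standard monomials gives mu = 5. Corank 2; j^3 = s^2*t has shape L^2 M (L != M), so D-series; mu = 5 gives D_5.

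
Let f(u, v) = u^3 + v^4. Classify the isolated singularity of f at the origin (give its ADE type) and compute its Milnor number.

The Hessian of f at 0 has rank 0. Corank 2; j^3 = u^3 is a perfect cube, so E-series; the 4-jet and mu = 6 give E_6.

Type E_6, Milnor number mu = 6.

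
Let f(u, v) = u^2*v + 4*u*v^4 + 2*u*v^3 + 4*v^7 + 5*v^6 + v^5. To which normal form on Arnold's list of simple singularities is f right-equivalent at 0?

D_7

The Hessian of f at 0 has rank 0. Corank 2; j^3 = u^2*v has shape L^2 M (L != M), so D-series; mu = 7 gives D_7.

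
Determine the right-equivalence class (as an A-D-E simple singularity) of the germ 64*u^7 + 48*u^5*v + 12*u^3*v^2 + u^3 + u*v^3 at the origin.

E7

The Hessian of f at 0 has rank 0. Corank 2; j^3 = u^3 is a perfect cube, so E-series; the 4-jet and mu = 7 give E_7.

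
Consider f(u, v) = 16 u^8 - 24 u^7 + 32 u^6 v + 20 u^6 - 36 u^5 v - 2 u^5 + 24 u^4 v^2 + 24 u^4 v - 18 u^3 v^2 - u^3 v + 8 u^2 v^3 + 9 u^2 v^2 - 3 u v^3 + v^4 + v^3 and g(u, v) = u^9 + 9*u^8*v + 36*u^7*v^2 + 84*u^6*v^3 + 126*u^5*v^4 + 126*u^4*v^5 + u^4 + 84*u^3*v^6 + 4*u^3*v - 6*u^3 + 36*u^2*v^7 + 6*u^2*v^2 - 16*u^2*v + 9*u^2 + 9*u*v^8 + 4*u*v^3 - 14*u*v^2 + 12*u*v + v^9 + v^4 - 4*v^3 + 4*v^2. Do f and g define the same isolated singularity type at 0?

No.

The Hessian of f at 0 has rank 0. Corank 2; j^3 = v^3 is a perfect cube, so E-series; the 4-jet and mu = 7 give E_7. The Hessian of g at 0 has rank 1. Corank 1: A-series; mu = 8 gives A_8. f is E_7 but g is A_8, hence not right-equivalent.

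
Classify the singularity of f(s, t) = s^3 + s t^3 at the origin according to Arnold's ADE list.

E_7

The Hessian of f at 0 is [[0, 0], [0, 0]] with rank 0, so corank 2. A Groebner basis of the Jacobian ideal J(f) in C{s,t} is {s^3, s*t^2, 3*s^2 + t^3}; counting standard monomials gives mu = 7. Corank 2; j^3 = s^3 is a perfect cube, so E-series; the 4-jet and mu = 7 give E_7.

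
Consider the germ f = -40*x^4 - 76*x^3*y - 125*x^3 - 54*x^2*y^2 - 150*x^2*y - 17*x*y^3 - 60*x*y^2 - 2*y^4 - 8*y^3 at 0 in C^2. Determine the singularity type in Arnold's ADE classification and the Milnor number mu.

Type E_{7}, Milnor number mu = 7.

The Hessian of f at 0 has rank 0. Corank 2; j^3 = -(5*x + 2*y)^3 is a perfect cube, so E-series; the 4-jet and mu = 7 give E_7.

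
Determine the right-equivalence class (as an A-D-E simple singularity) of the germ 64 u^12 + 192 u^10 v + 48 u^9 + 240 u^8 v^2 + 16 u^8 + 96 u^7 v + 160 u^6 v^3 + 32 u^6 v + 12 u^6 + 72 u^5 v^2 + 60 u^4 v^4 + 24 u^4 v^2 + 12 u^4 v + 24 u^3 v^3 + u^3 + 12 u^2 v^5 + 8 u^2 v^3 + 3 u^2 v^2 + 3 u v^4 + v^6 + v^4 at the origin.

E_{6}

The Hessian of f at 0 has rank 0. Corank 2; j^3 = u^3 is a perfect cube, so E-series; the 4-jet and mu = 6 give E_6.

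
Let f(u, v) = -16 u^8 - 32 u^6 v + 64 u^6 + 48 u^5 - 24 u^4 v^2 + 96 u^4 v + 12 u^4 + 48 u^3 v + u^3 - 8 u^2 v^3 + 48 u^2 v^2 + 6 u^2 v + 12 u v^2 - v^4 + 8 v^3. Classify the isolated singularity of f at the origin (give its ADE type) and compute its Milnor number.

The Hessian of f at 0 has rank 0. Corank 2; j^3 = (u + 2*v)^3 is a perfect cube, so E-series; the 4-jet and mu = 6 give E_6.

Type E6, Milnor number mu = 6.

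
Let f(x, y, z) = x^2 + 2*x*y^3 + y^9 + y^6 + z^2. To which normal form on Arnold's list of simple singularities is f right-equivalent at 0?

A8

The Hessian of f at 0 has rank 2. Corank 1: A-series; mu = 8 gives A_8.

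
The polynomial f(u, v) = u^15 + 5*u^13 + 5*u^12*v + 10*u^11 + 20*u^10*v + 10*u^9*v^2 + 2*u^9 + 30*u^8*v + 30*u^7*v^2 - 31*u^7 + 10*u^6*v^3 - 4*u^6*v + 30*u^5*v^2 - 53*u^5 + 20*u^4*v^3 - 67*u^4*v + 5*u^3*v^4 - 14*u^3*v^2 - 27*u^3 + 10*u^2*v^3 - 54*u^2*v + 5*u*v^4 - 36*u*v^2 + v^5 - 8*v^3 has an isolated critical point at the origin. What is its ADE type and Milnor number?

Type E8, Milnor number mu = 8.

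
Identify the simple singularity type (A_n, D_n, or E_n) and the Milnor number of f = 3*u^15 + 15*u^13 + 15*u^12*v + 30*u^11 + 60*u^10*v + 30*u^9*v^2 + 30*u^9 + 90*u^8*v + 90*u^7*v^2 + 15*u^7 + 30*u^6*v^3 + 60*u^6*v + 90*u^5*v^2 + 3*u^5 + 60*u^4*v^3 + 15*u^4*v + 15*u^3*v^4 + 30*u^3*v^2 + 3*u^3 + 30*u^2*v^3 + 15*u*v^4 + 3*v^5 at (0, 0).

Type E_8, Milnor number mu = 8.

The Hessian of f at 0 is [[0, 0], [0, 0]] with rank 0, so corank 2. A Groebner basis of the Jacobian ideal J(f) in C{u,v} is {v^5, u*v^3 + v^4/4, u^2}; counting standard monomials gives mu = 8. Corank 2; j^3 = 3*u^3 is a perfect cube, so E-series; the 5-jet and mu = 8 give E_8.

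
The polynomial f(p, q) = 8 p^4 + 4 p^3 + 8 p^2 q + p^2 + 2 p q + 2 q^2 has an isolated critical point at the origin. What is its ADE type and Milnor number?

Type A_1, Milnor number mu = 1.

The Hessian of f at 0 is [[2, 2], [2, 4]] with rank 2, so corank 0. A Groebner basis of the Jacobian ideal J(f) in C{p,q} is {p, q}; counting standard monomials gives mu = 1. Corank 0: nondegenerate Morse point, so A_1.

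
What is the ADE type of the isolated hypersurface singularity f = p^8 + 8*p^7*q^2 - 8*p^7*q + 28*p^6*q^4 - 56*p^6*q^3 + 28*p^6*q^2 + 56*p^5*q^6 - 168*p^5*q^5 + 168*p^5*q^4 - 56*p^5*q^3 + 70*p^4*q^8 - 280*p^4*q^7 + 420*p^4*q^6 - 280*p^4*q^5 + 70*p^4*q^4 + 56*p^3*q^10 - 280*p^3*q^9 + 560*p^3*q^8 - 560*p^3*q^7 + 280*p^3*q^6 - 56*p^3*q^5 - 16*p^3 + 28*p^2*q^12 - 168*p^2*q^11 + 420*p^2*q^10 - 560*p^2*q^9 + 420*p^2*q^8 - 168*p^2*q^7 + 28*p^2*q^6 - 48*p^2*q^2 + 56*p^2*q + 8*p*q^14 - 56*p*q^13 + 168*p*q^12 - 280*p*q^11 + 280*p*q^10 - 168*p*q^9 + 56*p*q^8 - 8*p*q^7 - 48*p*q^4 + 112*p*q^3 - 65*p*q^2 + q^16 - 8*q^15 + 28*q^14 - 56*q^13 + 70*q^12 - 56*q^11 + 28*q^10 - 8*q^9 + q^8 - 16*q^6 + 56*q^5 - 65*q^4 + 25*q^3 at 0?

The Hessian of f at 0 has rank 0. Corank 2; j^3 = -(p - q)*(4*p - 5*q)^2 has shape L^2 M (L != M), so D-series; mu = 9 gives D_9.

D_{9}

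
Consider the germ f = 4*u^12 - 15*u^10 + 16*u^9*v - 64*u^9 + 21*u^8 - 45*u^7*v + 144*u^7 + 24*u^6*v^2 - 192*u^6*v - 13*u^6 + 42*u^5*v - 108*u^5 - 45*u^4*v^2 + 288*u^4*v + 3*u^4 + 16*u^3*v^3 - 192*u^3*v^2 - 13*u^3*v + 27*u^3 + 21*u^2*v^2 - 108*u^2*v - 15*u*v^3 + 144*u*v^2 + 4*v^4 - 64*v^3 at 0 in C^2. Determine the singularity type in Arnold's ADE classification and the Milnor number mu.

The Hessian of f at 0 has rank 0. Corank 2; j^3 = (3*u - 4*v)^3 is a perfect cube, so E-series; the 4-jet and mu = 7 give E_7.

Type E_{7}, Milnor number mu = 7.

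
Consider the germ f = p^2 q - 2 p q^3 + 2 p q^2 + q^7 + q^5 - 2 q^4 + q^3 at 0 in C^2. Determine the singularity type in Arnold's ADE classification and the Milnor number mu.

Type D_8, Milnor number mu = 8.

The Hessian of f at 0 is [[0, 0], [0, 0]] with rank 0, so corank 2. A Groebner basis of the Jacobian ideal J(f) in C{p,q} is {p^2*q^2 + 2*p^2*q + p^2/7 + 20*p*q^2/7 + 8*p*q/7 + q^2, p^3 + 3*p^2*q + p^2/7 + 20*p*q^2/7 + 8*p*q/7 + q^2, -p*q + q^3 - q^2}; counting standard monomials gives mu = 8. Corank 2; j^3 = q*(p + q)^2 has shape L^2 M (L != M), so D-series; mu = 8 gives D_8.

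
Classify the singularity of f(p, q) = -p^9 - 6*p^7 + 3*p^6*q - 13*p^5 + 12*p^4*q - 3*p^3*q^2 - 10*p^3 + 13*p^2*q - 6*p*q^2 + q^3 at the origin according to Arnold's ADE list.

D_{4}

The Hessian of f at 0 has rank 0. Corank 2; j^3 = -(2*p - q)*(5*p^2 - 4*p*q + q^2) splits into three distinct lines over C (the quadratic factor has nonzero discriminant), so D_4.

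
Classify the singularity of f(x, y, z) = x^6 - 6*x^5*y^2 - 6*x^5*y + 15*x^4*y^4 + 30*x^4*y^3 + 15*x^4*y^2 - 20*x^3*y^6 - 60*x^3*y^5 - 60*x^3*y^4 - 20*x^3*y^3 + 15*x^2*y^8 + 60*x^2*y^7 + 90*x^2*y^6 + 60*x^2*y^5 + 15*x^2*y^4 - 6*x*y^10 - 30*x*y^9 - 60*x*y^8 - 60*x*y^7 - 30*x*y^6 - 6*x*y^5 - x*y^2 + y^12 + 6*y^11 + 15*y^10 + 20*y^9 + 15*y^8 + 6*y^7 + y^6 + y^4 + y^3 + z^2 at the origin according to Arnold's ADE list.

D7

The Hessian of f at 0 has rank 1. Corank 2; j^3 = -y^2*(x - y) has shape L^2 M (L != M), so D-series; mu = 7 gives D_7.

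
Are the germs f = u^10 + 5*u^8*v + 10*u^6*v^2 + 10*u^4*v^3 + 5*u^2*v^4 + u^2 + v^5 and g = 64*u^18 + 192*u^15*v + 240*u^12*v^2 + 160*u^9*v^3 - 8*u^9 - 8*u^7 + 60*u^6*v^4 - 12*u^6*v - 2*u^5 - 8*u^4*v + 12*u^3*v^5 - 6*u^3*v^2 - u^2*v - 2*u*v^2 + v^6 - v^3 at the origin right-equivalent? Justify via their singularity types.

The Hessian of f at 0 is [[2, 0], [0, 0]] with rank 1, so corank 1. A Groebner basis of the Jacobian ideal J(f) in C{u,v} is {v^4, u}; counting standard monomials gives mu = 4. Corank 1: A-series; mu = 4 gives A_4. The Hessian of g at 0 is [[0, 0], [0, 0]] with rank 0, so corank 2. A Groebner basis of the Jacobian ideal J(g) in C{u,v} is {-u*v/2 + v^4 - v^2/2, u^3 - u^2 - 2*u*v + v^3 - v^2, u^2*v + 2*u^2/3 + 4*u*v/3 - v^3 + 2*v^2/3, -u^2/3 + u*v^2 - 2*u*v/3 + v^3 - v^2/3}; counting standard monomials gives mu = 7. Corank 2; j^3 = -v*(u + v)^2 has shape L^2 M (L != M), so D-series; mu = 7 gives D_7. f is A_4 but g is D_7, hence not right-equivalent.

No.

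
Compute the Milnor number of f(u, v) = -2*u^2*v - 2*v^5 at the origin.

6

The Hessian of f at 0 has rank 0. Corank 2; j^3 = -2*u^2*v has shape L^2 M (L != M), so D-series; mu = 6 gives D_6.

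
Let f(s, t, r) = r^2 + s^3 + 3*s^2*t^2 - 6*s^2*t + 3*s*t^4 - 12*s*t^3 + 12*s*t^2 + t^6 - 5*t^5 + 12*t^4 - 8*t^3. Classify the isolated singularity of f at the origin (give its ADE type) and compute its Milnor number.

The Hessian of f at 0 is [[0, 0, 0], [0, 0, 0], [0, 0, 2]] with rank 1, so corank 2. A Groebner basis of the Jacobian ideal J(f) in C{s,t,r} is {t^4, s^3 - 6*s^2*t - 6*s^2 + 24*s*t + 16*t^3 - 24*t^2, s^2/2 + s*t^2 - 2*s*t - 2*t^3 + 2*t^2, r}; counting standard monomials gives mu = 8. Corank 2; j^3 = (s - 2*t)^3 is a perfect cube, so E-series; the 5-jet and mu = 8 give E_8.

Type E_8, Milnor number mu = 8.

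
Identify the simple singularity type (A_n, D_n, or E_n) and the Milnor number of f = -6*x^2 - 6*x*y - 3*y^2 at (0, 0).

Type A_{1}, Milnor number mu = 1.

The Hessian of f at 0 has rank 2. Corank 0: nondegenerate Morse point, so A_1.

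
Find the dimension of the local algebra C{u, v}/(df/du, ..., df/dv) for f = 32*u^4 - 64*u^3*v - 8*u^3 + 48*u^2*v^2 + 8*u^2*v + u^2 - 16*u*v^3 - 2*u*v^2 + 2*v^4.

3

The Hessian of f at 0 has rank 1. Corank 1: A-series; mu = 3 gives A_3.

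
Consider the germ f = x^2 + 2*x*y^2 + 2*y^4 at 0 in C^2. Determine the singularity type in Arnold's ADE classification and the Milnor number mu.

The Hessian of f at 0 has rank 1. Corank 1: A-series; mu = 3 gives A_3.

Type A_3, Milnor number mu = 3.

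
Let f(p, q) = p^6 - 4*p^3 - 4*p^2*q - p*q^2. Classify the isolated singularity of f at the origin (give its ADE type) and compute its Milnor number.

The Hessian of f at 0 has rank 0. Corank 2; j^3 = -p*(2*p + q)^2 has shape L^2 M (L != M), so D-series; mu = 7 gives D_7.

Type D7, Milnor number mu = 7.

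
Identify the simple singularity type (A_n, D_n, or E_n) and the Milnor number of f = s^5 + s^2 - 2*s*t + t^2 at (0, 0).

The Hessian of f at 0 is [[2, -2], [-2, 2]] with rank 1, so corank 1. A Groebner basis of the Jacobian ideal J(f) in C{s,t} is {t^4, s - t}; counting standard monomials gives mu = 4. Corank 1: A-series; mu = 4 gives A_4.

Type A_4, Milnor number mu = 4.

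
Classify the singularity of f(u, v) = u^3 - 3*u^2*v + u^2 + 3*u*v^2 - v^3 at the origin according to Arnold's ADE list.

A_2

The Hessian of f at 0 has rank 1. Corank 1: A-series; mu = 2 gives A_2.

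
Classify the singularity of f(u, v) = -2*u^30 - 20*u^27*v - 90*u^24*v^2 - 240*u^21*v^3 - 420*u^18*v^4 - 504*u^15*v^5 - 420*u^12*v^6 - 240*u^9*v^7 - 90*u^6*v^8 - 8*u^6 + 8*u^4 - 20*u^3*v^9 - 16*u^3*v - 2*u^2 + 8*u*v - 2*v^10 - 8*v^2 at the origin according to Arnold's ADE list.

The Hessian of f at 0 has rank 1. Corank 1: A-series; mu = 9 gives A_9.

A_{9}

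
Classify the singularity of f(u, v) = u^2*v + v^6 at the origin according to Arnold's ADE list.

The Hessian of f at 0 is [[0, 0], [0, 0]] with rank 0, so corank 2. A Groebner basis of the Jacobian ideal J(f) in C{u,v} is {u^2/6 + v^5, u^3, u*v}; counting standard monomials gives mu = 7. Corank 2; j^3 = u^2*v has shape L^2 M (L != M), so D-series; mu = 7 gives D_7.

D_{7}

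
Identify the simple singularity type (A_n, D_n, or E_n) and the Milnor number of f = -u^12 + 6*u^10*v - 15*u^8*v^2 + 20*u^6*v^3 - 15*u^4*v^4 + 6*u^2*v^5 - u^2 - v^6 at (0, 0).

Type A_{5}, Milnor number mu = 5.

The Hessian of f at 0 has rank 1. Corank 1: A-series; mu = 5 gives A_5.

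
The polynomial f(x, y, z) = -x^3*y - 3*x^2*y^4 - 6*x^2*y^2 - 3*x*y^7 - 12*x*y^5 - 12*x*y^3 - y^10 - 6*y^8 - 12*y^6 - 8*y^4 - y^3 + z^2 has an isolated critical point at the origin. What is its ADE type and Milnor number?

The Hessian of f at 0 is [[0, 0, 0], [0, 0, 0], [0, 0, 2]] with rank 1, so corank 2. A Groebner basis of the Jacobian ideal J(f) in C{x,y,z} is {x^3 - 12*x*y^2 + 3*y^2, x^2*y + 4*x*y^2, y^3, z}; counting standard monomials gives mu = 7. Corank 2; j^3 = -y^3 is a perfect cube, so E-series; the 4-jet and mu = 7 give E_7.

Type E7, Milnor number mu = 7.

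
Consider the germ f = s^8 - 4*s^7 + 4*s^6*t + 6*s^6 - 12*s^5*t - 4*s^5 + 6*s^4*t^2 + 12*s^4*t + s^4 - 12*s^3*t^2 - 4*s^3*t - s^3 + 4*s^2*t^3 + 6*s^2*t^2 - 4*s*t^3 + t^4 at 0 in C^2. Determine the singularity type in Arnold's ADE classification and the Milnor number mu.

Type E_6, Milnor number mu = 6.

The Hessian of f at 0 has rank 0. Corank 2; j^3 = -s^3 is a perfect cube, so E-series; the 4-jet and mu = 6 give E_6.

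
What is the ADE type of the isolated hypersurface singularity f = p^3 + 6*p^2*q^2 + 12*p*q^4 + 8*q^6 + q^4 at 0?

E_6

The Hessian of f at 0 has rank 0. Corank 2; j^3 = p^3 is a perfect cube, so E-series; the 4-jet and mu = 6 give E_6.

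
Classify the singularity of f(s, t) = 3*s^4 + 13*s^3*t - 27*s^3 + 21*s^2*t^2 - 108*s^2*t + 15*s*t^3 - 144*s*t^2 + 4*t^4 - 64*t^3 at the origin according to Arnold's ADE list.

E7

The Hessian of f at 0 has rank 0. Corank 2; j^3 = -(3*s + 4*t)^3 is a perfect cube, so E-series; the 4-jet and mu = 7 give E_7.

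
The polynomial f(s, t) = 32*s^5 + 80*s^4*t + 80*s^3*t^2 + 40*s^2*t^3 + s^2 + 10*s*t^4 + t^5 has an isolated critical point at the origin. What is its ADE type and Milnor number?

Type A4, Milnor number mu = 4.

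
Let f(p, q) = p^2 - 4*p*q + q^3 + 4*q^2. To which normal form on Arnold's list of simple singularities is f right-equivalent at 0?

A2

The Hessian of f at 0 has rank 1. Corank 1: A-series; mu = 2 gives A_2.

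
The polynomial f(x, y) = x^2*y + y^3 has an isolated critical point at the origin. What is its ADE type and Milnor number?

The Hessian of f at 0 is [[0, 0], [0, 0]] with rank 0, so corank 2. A Groebner basis of the Jacobian ideal J(f) in C{x,y} is {y^3, x^2 + 3*y^2, x*y}; counting standard monomials gives mu = 4. Corank 2; j^3 = y*(x^2 + y^2) splits into three distinct lines over C (the quadratic factor has nonzero discriminant), so D_4.

Type D_{4}, Milnor number mu = 4.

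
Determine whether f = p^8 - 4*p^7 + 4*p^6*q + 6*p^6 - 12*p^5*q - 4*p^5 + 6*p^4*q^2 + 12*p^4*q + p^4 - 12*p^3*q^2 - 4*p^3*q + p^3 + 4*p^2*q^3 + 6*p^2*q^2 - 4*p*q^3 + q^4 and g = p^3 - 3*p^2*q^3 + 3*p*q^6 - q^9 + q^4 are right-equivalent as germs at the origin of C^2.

Yes.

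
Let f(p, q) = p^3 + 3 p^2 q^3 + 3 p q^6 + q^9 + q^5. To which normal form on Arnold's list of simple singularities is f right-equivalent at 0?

E8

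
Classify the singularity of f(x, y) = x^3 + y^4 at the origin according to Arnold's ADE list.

The Hessian of f at 0 is [[0, 0], [0, 0]] with rank 0, so corank 2. A Groebner basis of the Jacobian ideal J(f) in C{x,y} is {y^3, x^2}; counting standard monomials gives mu = 6. Corank 2; j^3 = x^3 is a perfect cube, so E-series; the 4-jet and mu = 6 give E_6.

E6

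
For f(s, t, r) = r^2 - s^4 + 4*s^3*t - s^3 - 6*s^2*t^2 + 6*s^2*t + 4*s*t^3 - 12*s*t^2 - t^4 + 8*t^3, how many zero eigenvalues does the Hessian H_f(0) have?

2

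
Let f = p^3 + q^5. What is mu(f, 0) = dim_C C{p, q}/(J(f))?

8

The Hessian of f at 0 is [[0, 0], [0, 0]] with rank 0, so corank 2. A Groebner basis of the Jacobian ideal J(f) in C{p,q} is {q^4, p^2}; counting standard monomials gives mu = 8. Corank 2; j^3 = p^3 is a perfect cube, so E-series; the 5-jet and mu = 8 give E_8.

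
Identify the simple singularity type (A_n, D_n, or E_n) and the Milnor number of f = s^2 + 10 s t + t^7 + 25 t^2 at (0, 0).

The Hessian of f at 0 has rank 1. Corank 1: A-series; mu = 6 gives A_6.

Type A_{6}, Milnor number mu = 6.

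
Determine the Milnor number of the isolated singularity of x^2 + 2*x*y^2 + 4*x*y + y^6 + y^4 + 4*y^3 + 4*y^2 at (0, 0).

5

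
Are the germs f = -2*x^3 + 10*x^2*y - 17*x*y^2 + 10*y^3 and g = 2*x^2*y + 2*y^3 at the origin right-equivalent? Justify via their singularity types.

Yes.

The Hessian of f at 0 is [[0, 0], [0, 0]] with rank 0, so corank 2. A Groebner basis of the Jacobian ideal J(f) in C{x,y} is {y^3, x^2 - 11*y^2/2, x*y - 5*y^2/2}; counting standard monomials gives mu = 4. Corank 2; j^3 = -(x - 2*y)*(2*x^2 - 6*x*y + 5*y^2) splits into three distinct lines over C (the quadratic factor has nonzero discriminant), so D_4. The Hessian of g at 0 is [[0, 0], [0, 0]] with rank 0, so corank 2. A Groebner basis of the Jacobian ideal J(g) in C{x,y} is {y^3, x^2 + 3*y^2, x*y}; counting standard monomials gives mu = 4. Corank 2; j^3 = 2*y*(x^2 + y^2) splits into three distinct lines over C (the quadratic factor has nonzero discriminant), so D_4. Both have type D_4, hence right-equivalent.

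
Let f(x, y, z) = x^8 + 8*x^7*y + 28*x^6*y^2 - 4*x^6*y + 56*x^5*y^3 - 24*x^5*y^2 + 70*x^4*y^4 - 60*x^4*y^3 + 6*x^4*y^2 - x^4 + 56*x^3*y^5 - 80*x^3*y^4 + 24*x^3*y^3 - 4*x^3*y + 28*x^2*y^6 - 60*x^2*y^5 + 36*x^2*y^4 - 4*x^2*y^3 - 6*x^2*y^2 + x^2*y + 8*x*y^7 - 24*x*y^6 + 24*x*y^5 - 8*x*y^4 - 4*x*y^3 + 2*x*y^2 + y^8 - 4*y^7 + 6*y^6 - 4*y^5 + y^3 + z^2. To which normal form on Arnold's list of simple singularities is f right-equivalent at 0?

The Hessian of f at 0 is [[0, 0, 0], [0, 0, 0], [0, 0, 2]] with rank 1, so corank 2. A Groebner basis of the Jacobian ideal J(f) in C{x,y,z} is {x^3 - x^2/4 + y^2/4, x^2/4 + y^3 - y^2/4, x*y + y^2, z}; counting standard monomials gives mu = 5. Corank 2; j^3 = y*(x + y)^2 has shape L^2 M (L != M), so D-series; mu = 5 gives D_5.

D5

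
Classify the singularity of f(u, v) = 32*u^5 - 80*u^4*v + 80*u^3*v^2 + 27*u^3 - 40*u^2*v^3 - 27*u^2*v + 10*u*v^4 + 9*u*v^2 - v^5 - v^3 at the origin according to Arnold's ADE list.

E_{8}

The Hessian of f at 0 is [[0, 0], [0, 0]] with rank 0, so corank 2. A Groebner basis of the Jacobian ideal J(f) in C{u,v} is {v^5, u*v^3 - 3*v^4/8, u^2 - 2*u*v/3 + v^2/9}; counting standard monomials gives mu = 8. Corank 2; j^3 = (3*u - v)^3 is a perfect cube, so E-series; the 5-jet and mu = 8 give E_8.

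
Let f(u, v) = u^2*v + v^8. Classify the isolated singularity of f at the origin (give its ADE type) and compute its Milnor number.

The Hessian of f at 0 has rank 0. Corank 2; j^3 = u^2*v has shape L^2 M (L != M), so D-series; mu = 9 gives D_9.

Type D9, Milnor number mu = 9.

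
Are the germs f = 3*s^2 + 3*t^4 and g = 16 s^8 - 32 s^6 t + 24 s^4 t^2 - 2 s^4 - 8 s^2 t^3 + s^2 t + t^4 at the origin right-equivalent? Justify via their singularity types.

The Hessian of f at 0 has rank 1. Corank 1: A-series; mu = 3 gives A_3. The Hessian of g at 0 has rank 0. Corank 2; j^3 = s^2*t has shape L^2 M (L != M), so D-series; mu = 5 gives D_5. f is A_3 but g is D_5, hence not right-equivalent.

No.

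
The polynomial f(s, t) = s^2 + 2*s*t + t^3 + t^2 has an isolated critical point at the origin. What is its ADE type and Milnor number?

The Hessian of f at 0 is [[2, 2], [2, 2]] with rank 1, so corank 1. A Groebner basis of the Jacobian ideal J(f) in C{s,t} is {t^2, s + t}; counting standard monomials gives mu = 2. Corank 1: A-series; mu = 2 gives A_2.

Type A2, Milnor number mu = 2.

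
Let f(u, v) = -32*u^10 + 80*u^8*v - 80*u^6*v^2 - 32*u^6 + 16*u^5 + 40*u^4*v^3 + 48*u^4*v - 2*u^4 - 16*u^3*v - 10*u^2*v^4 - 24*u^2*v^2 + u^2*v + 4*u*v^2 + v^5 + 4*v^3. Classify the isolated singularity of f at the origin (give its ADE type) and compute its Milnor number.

Type D6, Milnor number mu = 6.

The Hessian of f at 0 is [[0, 0], [0, 0]] with rank 0, so corank 2. A Groebner basis of the Jacobian ideal J(f) in C{u,v} is {u^3 - 64*u^2/251 - 261*u*v/502 - 5*v^2/251, u^2*v - u*v/4 - v^2/2, 16*u^2/251 + u*v^2 + 763*u*v/2008 + 507*v^2/1004, -16*u^2/251 - 1275*u*v/4016 + v^3 - 763*v^2/2008}; counting standard monomials gives mu = 6. Corank 2; j^3 = v*(u + 2*v)^2 has shape L^2 M (L != M), so D-series; mu = 6 gives D_6.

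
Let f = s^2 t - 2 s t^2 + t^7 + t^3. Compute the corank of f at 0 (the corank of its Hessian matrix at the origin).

Hessian at 0 has rank 0.

2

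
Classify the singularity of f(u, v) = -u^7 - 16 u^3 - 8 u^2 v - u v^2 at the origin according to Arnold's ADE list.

D8

The Hessian of f at 0 has rank 0. Corank 2; j^3 = -u*(4*u + v)^2 has shape L^2 M (L != M), so D-series; mu = 8 gives D_8.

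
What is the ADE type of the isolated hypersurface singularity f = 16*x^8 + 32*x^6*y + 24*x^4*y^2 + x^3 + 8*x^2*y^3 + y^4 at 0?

The Hessian of f at 0 is [[0, 0], [0, 0]] with rank 0, so corank 2. A Groebner basis of the Jacobian ideal J(f) in C{x,y} is {y^3, x^2}; counting standard monomials gives mu = 6. Corank 2; j^3 = x^3 is a perfect cube, so E-series; the 4-jet and mu = 6 give E_6.

E6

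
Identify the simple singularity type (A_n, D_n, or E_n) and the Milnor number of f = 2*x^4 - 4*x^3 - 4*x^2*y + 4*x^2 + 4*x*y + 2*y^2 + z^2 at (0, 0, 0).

The Hessian of f at 0 is [[8, 4, 0], [4, 4, 0], [0, 0, 2]] with rank 3, so corank 0. A Groebner basis of the Jacobian ideal J(f) in C{x,y,z} is {x, y, z}; counting standard monomials gives mu = 1. Corank 0: nondegenerate Morse point, so A_1.

Type A_1, Milnor number mu = 1.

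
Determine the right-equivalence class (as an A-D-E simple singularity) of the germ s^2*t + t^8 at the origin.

D_9

The Hessian of f at 0 is [[0, 0], [0, 0]] with rank 0, so corank 2. A Groebner basis of the Jacobian ideal J(f) in C{s,t} is {s^2/8 + t^7, s^3, s*t}; counting standard monomials gives mu = 9. Corank 2; j^3 = s^2*t has shape L^2 M (L != M), so D-series; mu = 9 gives D_9.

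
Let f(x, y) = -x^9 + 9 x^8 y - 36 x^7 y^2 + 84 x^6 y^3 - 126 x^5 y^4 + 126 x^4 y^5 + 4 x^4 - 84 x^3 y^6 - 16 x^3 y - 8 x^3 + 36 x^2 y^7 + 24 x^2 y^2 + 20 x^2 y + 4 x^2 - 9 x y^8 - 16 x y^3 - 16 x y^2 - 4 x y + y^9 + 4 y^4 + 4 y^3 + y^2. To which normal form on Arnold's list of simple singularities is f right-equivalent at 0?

A_{8}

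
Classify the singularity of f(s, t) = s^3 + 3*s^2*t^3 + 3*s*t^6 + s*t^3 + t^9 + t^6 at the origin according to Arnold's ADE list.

E_7

The Hessian of f at 0 is [[0, 0], [0, 0]] with rank 0, so corank 2. A Groebner basis of the Jacobian ideal J(f) in C{s,t} is {s^3, s*t^2, 3*s^2 + t^3}; counting standard monomials gives mu = 7. Corank 2; j^3 = s^3 is a perfect cube, so E-series; the 4-jet and mu = 7 give E_7.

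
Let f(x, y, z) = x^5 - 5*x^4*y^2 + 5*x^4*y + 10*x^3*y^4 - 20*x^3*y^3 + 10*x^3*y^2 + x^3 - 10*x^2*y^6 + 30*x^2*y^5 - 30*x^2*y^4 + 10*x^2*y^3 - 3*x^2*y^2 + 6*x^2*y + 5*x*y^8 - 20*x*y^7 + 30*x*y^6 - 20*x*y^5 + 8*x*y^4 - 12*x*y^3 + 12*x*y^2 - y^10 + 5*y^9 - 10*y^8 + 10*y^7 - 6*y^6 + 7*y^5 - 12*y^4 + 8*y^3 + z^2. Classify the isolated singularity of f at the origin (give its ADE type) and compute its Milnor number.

Type E_{8}, Milnor number mu = 8.

The Hessian of f at 0 has rank 1. Corank 2; j^3 = (x + 2*y)^3 is a perfect cube, so E-series; the 5-jet and mu = 8 give E_8.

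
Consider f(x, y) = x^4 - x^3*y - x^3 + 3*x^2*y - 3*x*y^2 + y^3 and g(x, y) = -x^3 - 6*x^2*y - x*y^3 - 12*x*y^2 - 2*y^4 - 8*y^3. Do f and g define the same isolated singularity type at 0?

Yes.

The Hessian of f at 0 has rank 0. Corank 2; j^3 = -(x - y)^3 is a perfect cube, so E-series; the 4-jet and mu = 7 give E_7. The Hessian of g at 0 has rank 0. Corank 2; j^3 = -(x + 2*y)^3 is a perfect cube, so E-series; the 4-jet and mu = 7 give E_7. Both have type E_7, hence right-equivalent.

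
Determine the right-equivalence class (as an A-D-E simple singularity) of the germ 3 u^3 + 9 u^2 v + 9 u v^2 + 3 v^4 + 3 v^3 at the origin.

E_{6}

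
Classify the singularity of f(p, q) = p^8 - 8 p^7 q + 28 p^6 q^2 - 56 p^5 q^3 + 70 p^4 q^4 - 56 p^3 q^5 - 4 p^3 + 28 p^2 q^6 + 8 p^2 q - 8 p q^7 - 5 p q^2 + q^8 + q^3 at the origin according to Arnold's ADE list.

D_{9}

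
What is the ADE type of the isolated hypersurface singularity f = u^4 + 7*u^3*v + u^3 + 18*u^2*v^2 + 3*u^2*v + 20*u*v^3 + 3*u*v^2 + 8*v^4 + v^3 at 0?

E7

The Hessian of f at 0 is [[0, 0], [0, 0]] with rank 0, so corank 2. A Groebner basis of the Jacobian ideal J(f) in C{u,v} is {3*u^2 + 6*u*v + v^4 + v^3 + 3*v^2, u^3 + 9*u^2 + 18*u*v + 4*v^3 + 9*v^2, u^2*v - 5*u^2 - 10*u*v - 8*v^3/3 - 5*v^2, 2*u^2 + u*v^2 + 4*u*v + 5*v^3/3 + 2*v^2}; counting standard monomials gives mu = 7. Corank 2; j^3 = (u + v)^3 is a perfect cube, so E-series; the 4-jet and mu = 7 give E_7.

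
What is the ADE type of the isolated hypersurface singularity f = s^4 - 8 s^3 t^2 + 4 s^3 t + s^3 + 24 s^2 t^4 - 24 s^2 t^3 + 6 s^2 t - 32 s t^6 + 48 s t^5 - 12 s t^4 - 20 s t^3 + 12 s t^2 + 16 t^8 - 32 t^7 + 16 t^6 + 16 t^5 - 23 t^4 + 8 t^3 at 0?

E6

The Hessian of f at 0 is [[0, 0], [0, 0]] with rank 0, so corank 2. A Groebner basis of the Jacobian ideal J(f) in C{s,t} is {s^3 + 3*s^2 + 12*s*t + 12*t^2, s^2*t - 2*s^2 - 8*s*t - 8*t^2, 5*s^2/4 + s*t^2 + 5*s*t + 5*t^2, -3*s^2/4 - 3*s*t + t^3 - 3*t^2}; counting standard monomials gives mu = 6. Corank 2; j^3 = (s + 2*t)^3 is a perfect cube, so E-series; the 4-jet and mu = 6 give E_6.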